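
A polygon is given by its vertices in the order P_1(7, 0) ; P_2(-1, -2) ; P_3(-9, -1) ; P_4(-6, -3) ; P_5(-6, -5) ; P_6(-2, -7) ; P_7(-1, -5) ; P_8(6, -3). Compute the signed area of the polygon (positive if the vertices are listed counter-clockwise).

45.5

Apply the shoelace formula: 2A = Σ (x_i·y_{i+1} − x_{i+1}·y_i), indices taken mod 8.
Σ = (-14) + (-17) + (21) + (12) + (32) + (3) + (33) + (21) = 91
Signed area = Σ/2 = 45.5 (positive ⇒ counter-clockwise traversal).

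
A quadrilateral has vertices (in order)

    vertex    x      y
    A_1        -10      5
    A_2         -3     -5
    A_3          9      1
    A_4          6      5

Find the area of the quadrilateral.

113

Apply the surveyor's formula: 2A = Σ (x_i·y_{i+1} − x_{i+1}·y_i), indices taken mod 4.
Σ = (65) + (42) + (39) + (80) = 226
Area = |Σ|/2 = 113.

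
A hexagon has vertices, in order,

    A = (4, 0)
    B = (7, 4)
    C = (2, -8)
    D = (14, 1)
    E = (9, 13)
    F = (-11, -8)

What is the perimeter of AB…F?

92

|AB| = √((3)² + (4)²) = √25 = 5
|BC| = √((-5)² + (-12)²) = √169 = 13
|CD| = √((12)² + (9)²) = √225 = 15
|DE| = √((-5)² + (12)²) = √169 = 13
|EF| = √((-20)² + (-21)²) = √841 = 29
|FA| = √((15)² + (8)²) = √289 = 17
Perimeter = 5 + 13 + 15 + 13 + 29 + 17 = 92.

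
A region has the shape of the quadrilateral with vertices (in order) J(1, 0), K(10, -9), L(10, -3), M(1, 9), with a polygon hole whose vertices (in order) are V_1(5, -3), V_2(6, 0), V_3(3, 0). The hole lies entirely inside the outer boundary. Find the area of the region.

Outer boundary:
Apply the shoelace (surveyor's) formula: 2A = Σ (x_i·y_{i+1} − x_{i+1}·y_i), indices taken mod 4.
J→K: (1)(-9) − (10)(0) = -9
K→L: (10)(-3) − (10)(-9) = 60
L→M: (10)(9) − (1)(-3) = 93
M→J: (1)(0) − (1)(9) = -9
Σ = 135
Area = |Σ|/2 = 67.5.
Hole:
Σ = (18) + (0) + (-9) = 9
Area = |Σ|/2 = 4.5.
Net area = 67.5 − 4.5 = 63.

63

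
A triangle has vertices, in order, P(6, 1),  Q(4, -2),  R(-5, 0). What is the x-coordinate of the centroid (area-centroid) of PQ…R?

5/3

Apply the shoelace (surveyor's) formula. First the cross-terms c_i = x_i·y_{i+1} − x_{i+1}·y_i:
  -16, -10, -5  ⇒  2A = -31, A = -15.5.
Then Σ (x_i + x_{i+1})·c_i = -155, so x̄ = -155 / (6·(-15.5)) = 5/3.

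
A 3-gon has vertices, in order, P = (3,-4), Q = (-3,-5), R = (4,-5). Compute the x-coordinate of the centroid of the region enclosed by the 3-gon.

4/3

Apply the surveyor's formula. First the cross-terms c_i = x_i·y_{i+1} − x_{i+1}·y_i:
  -27, 35, -1  ⇒  2A = 7, A = 3.5.
Then Σ (x_i + x_{i+1})·c_i = 28, so x̄ = 28 / (6·3.5) = 4/3.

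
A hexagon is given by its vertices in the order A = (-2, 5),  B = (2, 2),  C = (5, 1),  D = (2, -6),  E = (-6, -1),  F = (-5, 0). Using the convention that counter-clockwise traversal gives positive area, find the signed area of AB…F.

A→B: (-2)(2) − (2)(5) = -14
B→C: (2)(1) − (5)(2) = -8
C→D: (5)(-6) − (2)(1) = -32
D→E: (2)(-1) − (-6)(-6) = -38
E→F: (-6)(0) − (-5)(-1) = -5
F→A: (-5)(5) − (-2)(0) = -25
Σ = -122
Signed area = Σ/2 = -61 (negative ⇒ clockwise traversal).

-61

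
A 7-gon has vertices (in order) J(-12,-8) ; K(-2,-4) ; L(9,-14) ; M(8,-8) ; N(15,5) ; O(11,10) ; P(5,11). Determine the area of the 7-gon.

277

Apply the shoelace formula: 2A = Σ (x_i·y_{i+1} − x_{i+1}·y_i), indices taken mod 7.
J→K: (-12)(-4) − (-2)(-8) = 32
K→L: (-2)(-14) − (9)(-4) = 64
L→M: (9)(-8) − (8)(-14) = 40
M→N: (8)(5) − (15)(-8) = 160
N→O: (15)(10) − (11)(5) = 95
O→P: (11)(11) − (5)(10) = 71
P→J: (5)(-8) − (-12)(11) = 92
Σ = 554
Area = |Σ|/2 = 277.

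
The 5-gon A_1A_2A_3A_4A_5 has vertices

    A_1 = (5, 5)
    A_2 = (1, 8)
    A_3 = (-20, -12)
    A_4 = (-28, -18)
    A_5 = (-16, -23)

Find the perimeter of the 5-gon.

92

|A_1A_2| = √((-4)² + (3)²) = √25 = 5
|A_2A_3| = √((-21)² + (-20)²) = √841 = 29
|A_3A_4| = √((-8)² + (-6)²) = √100 = 10
|A_4A_5| = √((12)² + (-5)²) = √169 = 13
|A_5A_1| = √((21)² + (28)²) = √1225 = 35
Perimeter = 5 + 29 + 10 + 13 + 35 = 92.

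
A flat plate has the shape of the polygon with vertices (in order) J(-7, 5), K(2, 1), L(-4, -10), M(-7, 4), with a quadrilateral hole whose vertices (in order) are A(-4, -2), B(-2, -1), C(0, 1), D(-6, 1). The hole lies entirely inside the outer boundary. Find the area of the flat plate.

Outer boundary:
Apply the shoelace formula: 2A = Σ (x_i·y_{i+1} − x_{i+1}·y_i), indices taken mod 4.
Σ = (-17) + (-16) + (-86) + (-7) = -126
Area = |Σ|/2 = 63.
Hole:
Apply the surveyor's formula: 2A = Σ (x_i·y_{i+1} − x_{i+1}·y_i), indices taken mod 4.
Cross-terms: 0, -2, 6, 16  ⇒  Σ = 20
Area = |Σ|/2 = 10.
Net area = 63 − 10 = 53.

53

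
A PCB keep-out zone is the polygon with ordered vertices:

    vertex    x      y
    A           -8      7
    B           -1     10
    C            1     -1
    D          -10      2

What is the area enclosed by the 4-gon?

Apply the shoelace formula: 2A = Σ (x_i·y_{i+1} − x_{i+1}·y_i), indices taken mod 4.
Σ = (-73) + (-9) + (-8) + (-54) = -144
Area = |Σ|/2 = 72.

72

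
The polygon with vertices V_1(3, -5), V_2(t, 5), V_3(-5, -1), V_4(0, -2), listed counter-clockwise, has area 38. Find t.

The doubled signed area Σ (x_i y_{i+1} − x_{i+1} y_i) is linear in t.
With t=0 it equals 56; the coefficient of t is 4 (from the two edges through V_2).
So 4·t + 56 = 2·38 = 76 ⇒ t = 5.

5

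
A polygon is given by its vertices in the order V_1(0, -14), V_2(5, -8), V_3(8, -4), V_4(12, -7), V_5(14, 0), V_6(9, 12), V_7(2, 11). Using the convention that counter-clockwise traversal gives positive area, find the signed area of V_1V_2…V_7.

Apply Gauss's area formula: 2A = Σ (x_i·y_{i+1} − x_{i+1}·y_i), indices taken mod 7.
Cross-terms: 70, 44, -8, 98, 168, 75, -28  ⇒  Σ = 419
Signed area = Σ/2 = 209.5 (positive ⇒ counter-clockwise traversal).

209.5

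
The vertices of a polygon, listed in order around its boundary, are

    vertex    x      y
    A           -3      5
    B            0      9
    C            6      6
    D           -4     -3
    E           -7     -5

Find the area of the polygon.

Apply Gauss's area formula: 2A = Σ (x_i·y_{i+1} − x_{i+1}·y_i), indices taken mod 5.
Σ = (-27) + (-54) + (6) + (-1) + (-50) = -126
Area = |Σ|/2 = 63.

63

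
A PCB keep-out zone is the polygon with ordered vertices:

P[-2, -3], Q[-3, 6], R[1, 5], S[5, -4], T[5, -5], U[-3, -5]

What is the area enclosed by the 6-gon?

58.5

Σ = (-21) + (-21) + (-29) + (-5) + (-40) + (-1) = -117
Area = |Σ|/2 = 58.5.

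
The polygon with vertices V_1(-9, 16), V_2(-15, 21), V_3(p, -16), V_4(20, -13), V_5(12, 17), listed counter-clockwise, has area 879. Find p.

The doubled signed area Σ (x_i y_{i+1} − x_{i+1} y_i) is linear in p.
With p=0 it equals 1452; the coefficient of p is -34 (from the two edges through V_3).
So -34·p + 1452 = 2·879 = 1758 ⇒ p = -9.

-9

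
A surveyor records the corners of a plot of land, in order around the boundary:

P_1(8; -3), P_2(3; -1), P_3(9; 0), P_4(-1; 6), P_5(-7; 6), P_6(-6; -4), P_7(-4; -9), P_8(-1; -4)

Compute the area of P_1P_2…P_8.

Σ = (1) + (9) + (54) + (36) + (64) + (38) + (7) + (35) = 244
Area = |Σ|/2 = 122.

122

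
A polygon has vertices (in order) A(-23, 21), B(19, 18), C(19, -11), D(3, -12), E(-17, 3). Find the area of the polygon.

Apply the shoelace formula: 2A = Σ (x_i·y_{i+1} − x_{i+1}·y_i), indices taken mod 5.
Cross-terms: -813, -551, -195, -195, -288  ⇒  Σ = -2042
Area = |Σ|/2 = 1021.

1021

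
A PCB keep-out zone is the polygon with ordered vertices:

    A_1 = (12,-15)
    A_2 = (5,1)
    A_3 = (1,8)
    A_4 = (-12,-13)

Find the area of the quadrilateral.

272.5

Apply Gauss's area formula: 2A = Σ (x_i·y_{i+1} − x_{i+1}·y_i), indices taken mod 4.
A_1→A_2: (12)(1) − (5)(-15) = 87
A_2→A_3: (5)(8) − (1)(1) = 39
A_3→A_4: (1)(-13) − (-12)(8) = 83
A_4→A_1: (-12)(-15) − (12)(-13) = 336
Σ = 545
Area = |Σ|/2 = 272.5.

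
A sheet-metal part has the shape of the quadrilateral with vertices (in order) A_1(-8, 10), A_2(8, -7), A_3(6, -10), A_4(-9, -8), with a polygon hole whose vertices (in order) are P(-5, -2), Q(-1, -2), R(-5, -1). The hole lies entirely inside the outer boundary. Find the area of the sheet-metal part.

175

Outer boundary:
Apply Gauss's area formula: 2A = Σ (x_i·y_{i+1} − x_{i+1}·y_i), indices taken mod 4.
Σ = (-24) + (-38) + (-138) + (-154) = -354
Area = |Σ|/2 = 177.
Hole:
Apply the surveyor's formula: 2A = Σ (x_i·y_{i+1} − x_{i+1}·y_i), indices taken mod 3.
Cross-terms: 8, -9, 5  ⇒  Σ = 4
Area = |Σ|/2 = 2.
Net area = 177 − 2 = 175.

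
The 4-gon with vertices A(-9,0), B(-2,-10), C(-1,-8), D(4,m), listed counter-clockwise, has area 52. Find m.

-3

The doubled signed area Σ (x_i y_{i+1} − x_{i+1} y_i) is linear in m.
With m=0 it equals 128; the coefficient of m is 8 (from the two edges through D).
So 8·m + 128 = 2·52 = 104 ⇒ m = -3.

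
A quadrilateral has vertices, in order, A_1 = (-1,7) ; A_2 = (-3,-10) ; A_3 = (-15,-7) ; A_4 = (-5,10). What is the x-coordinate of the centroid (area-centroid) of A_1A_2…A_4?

Apply the shoelace (surveyor's) formula. First the cross-terms c_i = x_i·y_{i+1} − x_{i+1}·y_i:
  31, -129, -185, -25  ⇒  2A = -308, A = -154.
Then Σ (x_i + x_{i+1})·c_i = 6048, so x̄ = 6048 / (6·(-154)) = -72/11.

-72/11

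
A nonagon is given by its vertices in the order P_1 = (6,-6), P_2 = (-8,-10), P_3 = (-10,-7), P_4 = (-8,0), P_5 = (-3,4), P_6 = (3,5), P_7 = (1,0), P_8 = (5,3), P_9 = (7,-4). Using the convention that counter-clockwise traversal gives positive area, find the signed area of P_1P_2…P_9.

P_1→P_2: (6)(-10) − (-8)(-6) = -108
P_2→P_3: (-8)(-7) − (-10)(-10) = -44
P_3→P_4: (-10)(0) − (-8)(-7) = -56
P_4→P_5: (-8)(4) − (-3)(0) = -32
P_5→P_6: (-3)(5) − (3)(4) = -27
P_6→P_7: (3)(0) − (1)(5) = -5
P_7→P_8: (1)(3) − (5)(0) = 3
P_8→P_9: (5)(-4) − (7)(3) = -41
P_9→P_1: (7)(-6) − (6)(-4) = -18
Σ = -328
Signed area = Σ/2 = -164 (negative ⇒ clockwise traversal).

-164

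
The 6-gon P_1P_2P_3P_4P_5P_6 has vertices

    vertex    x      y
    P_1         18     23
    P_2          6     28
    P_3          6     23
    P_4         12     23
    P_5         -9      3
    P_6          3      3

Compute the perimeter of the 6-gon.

90

|P_1P_2| = √((-12)² + (5)²) = √169 = 13
|P_2P_3| = √((0)² + (-5)²) = √25 = 5
|P_3P_4| = √((6)² + (0)²) = √36 = 6
|P_4P_5| = √((-21)² + (-20)²) = √841 = 29
|P_5P_6| = √((12)² + (0)²) = √144 = 12
|P_6P_1| = √((15)² + (20)²) = √625 = 25
Perimeter = 13 + 5 + 6 + 29 + 12 + 25 = 90.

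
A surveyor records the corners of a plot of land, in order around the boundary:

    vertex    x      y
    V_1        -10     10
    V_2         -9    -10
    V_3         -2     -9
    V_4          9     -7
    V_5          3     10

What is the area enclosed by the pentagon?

Apply the shoelace (surveyor's) formula: 2A = Σ (x_i·y_{i+1} − x_{i+1}·y_i), indices taken mod 5.
V_1→V_2: (-10)(-10) − (-9)(10) = 190
V_2→V_3: (-9)(-9) − (-2)(-10) = 61
V_3→V_4: (-2)(-7) − (9)(-9) = 95
V_4→V_5: (9)(10) − (3)(-7) = 111
V_5→V_1: (3)(10) − (-10)(10) = 130
Σ = 587
Area = |Σ|/2 = 293.5.

293.5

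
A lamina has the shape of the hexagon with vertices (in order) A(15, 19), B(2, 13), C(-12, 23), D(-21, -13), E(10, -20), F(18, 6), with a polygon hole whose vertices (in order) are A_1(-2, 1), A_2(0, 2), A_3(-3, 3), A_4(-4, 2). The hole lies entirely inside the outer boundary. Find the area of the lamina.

Outer boundary:
Cross-terms: 157, 202, 639, 550, 420, 252  ⇒  Σ = 2220
Area = |Σ|/2 = 1110.
Hole:
A_1→A_2: (-2)(2) − (0)(1) = -4
A_2→A_3: (0)(3) − (-3)(2) = 6
A_3→A_4: (-3)(2) − (-4)(3) = 6
A_4→A_1: (-4)(1) − (-2)(2) = 0
Σ = 8
Area = |Σ|/2 = 4.
Net area = 1110 − 4 = 1106.

1106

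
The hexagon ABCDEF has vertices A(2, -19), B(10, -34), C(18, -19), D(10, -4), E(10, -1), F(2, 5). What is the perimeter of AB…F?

|AB| = √((8)² + (-15)²) = √289 = 17
|BC| = √((8)² + (15)²) = √289 = 17
|CD| = √((-8)² + (15)²) = √289 = 17
|DE| = √((0)² + (3)²) = √9 = 3
|EF| = √((-8)² + (6)²) = √100 = 10
|FA| = √((0)² + (-24)²) = √576 = 24
Perimeter = 17 + 17 + 17 + 3 + 10 + 24 = 88.

88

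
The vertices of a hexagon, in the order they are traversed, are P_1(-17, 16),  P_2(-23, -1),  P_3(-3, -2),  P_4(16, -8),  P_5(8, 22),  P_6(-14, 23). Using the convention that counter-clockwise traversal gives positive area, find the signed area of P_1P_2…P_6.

779.5

Apply the shoelace formula: 2A = Σ (x_i·y_{i+1} − x_{i+1}·y_i), indices taken mod 6.
Cross-terms: 385, 43, 56, 416, 492, 167  ⇒  Σ = 1559
Signed area = Σ/2 = 779.5 (positive ⇒ counter-clockwise traversal).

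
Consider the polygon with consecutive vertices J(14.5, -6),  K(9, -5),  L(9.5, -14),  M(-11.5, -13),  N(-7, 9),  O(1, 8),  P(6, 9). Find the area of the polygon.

J→K: (14.5)(-5) − (9)(-6) = -18.5
K→L: (9)(-14) − (9.5)(-5) = -78.5
L→M: (9.5)(-13) − (-11.5)(-14) = -284.5
M→N: (-11.5)(9) − (-7)(-13) = -194.5
N→O: (-7)(8) − (1)(9) = -65
O→P: (1)(9) − (6)(8) = -39
P→J: (6)(-6) − (14.5)(9) = -166.5
Σ = -846.5
Area = |Σ|/2 = 423.25.

423.25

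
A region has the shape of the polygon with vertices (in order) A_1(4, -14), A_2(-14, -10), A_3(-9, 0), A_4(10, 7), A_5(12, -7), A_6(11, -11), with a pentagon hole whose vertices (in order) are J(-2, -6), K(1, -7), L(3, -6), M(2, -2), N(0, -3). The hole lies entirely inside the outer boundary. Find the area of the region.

339.5

Outer boundary:
Apply the shoelace (surveyor's) formula: 2A = Σ (x_i·y_{i+1} − x_{i+1}·y_i), indices taken mod 6.
A_1→A_2: (4)(-10) − (-14)(-14) = -236
A_2→A_3: (-14)(0) − (-9)(-10) = -90
A_3→A_4: (-9)(7) − (10)(0) = -63
A_4→A_5: (10)(-7) − (12)(7) = -154
A_5→A_6: (12)(-11) − (11)(-7) = -55
A_6→A_1: (11)(-14) − (4)(-11) = -110
Σ = -708
Area = |Σ|/2 = 354.
Hole:
Apply the shoelace (surveyor's) formula: 2A = Σ (x_i·y_{i+1} − x_{i+1}·y_i), indices taken mod 5.
Cross-terms: 20, 15, 6, -6, -6  ⇒  Σ = 29
Area = |Σ|/2 = 14.5.
Net area = 354 − 14.5 = 339.5.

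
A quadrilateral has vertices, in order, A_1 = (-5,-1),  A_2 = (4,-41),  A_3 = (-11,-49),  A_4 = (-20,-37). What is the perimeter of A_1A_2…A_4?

112

|A_1A_2| = √((9)² + (-40)²) = √1681 = 41
|A_2A_3| = √((-15)² + (-8)²) = √289 = 17
|A_3A_4| = √((-9)² + (12)²) = √225 = 15
|A_4A_1| = √((15)² + (36)²) = √1521 = 39
Perimeter = 41 + 17 + 15 + 39 = 112.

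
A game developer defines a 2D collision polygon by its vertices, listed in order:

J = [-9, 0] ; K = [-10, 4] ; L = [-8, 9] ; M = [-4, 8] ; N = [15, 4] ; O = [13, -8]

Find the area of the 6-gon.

251

Apply the surveyor's formula: 2A = Σ (x_i·y_{i+1} − x_{i+1}·y_i), indices taken mod 6.
J→K: (-9)(4) − (-10)(0) = -36
K→L: (-10)(9) − (-8)(4) = -58
L→M: (-8)(8) − (-4)(9) = -28
M→N: (-4)(4) − (15)(8) = -136
N→O: (15)(-8) − (13)(4) = -172
O→J: (13)(0) − (-9)(-8) = -72
Σ = -502
Area = |Σ|/2 = 251.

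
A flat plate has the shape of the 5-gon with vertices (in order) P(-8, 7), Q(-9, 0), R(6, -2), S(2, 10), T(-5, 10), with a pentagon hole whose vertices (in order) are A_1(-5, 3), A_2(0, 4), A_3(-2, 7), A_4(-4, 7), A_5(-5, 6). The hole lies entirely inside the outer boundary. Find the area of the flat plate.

116

Outer boundary:
Cross-terms: 63, 18, 64, 70, 45  ⇒  Σ = 260
Area = |Σ|/2 = 130.
Hole:
Apply the surveyor's formula: 2A = Σ (x_i·y_{i+1} − x_{i+1}·y_i), indices taken mod 5.
Cross-terms: -20, 8, 14, 11, 15  ⇒  Σ = 28
Area = |Σ|/2 = 14.
Net area = 130 − 14 = 116.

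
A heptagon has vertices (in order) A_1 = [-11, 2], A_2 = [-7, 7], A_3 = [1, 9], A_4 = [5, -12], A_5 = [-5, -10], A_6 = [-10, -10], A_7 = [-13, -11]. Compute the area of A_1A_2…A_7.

Σ = (-63) + (-70) + (-57) + (-110) + (-50) + (-20) + (-147) = -517
Area = |Σ|/2 = 258.5.

258.5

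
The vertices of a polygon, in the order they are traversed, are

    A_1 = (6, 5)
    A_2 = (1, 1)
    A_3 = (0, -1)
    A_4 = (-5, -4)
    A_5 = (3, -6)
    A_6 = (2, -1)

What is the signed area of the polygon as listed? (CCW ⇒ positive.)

31

Apply the surveyor's formula: 2A = Σ (x_i·y_{i+1} − x_{i+1}·y_i), indices taken mod 6.
A_1→A_2: (6)(1) − (1)(5) = 1
A_2→A_3: (1)(-1) − (0)(1) = -1
A_3→A_4: (0)(-4) − (-5)(-1) = -5
A_4→A_5: (-5)(-6) − (3)(-4) = 42
A_5→A_6: (3)(-1) − (2)(-6) = 9
A_6→A_1: (2)(5) − (6)(-1) = 16
Σ = 62
Signed area = Σ/2 = 31 (positive ⇒ counter-clockwise traversal).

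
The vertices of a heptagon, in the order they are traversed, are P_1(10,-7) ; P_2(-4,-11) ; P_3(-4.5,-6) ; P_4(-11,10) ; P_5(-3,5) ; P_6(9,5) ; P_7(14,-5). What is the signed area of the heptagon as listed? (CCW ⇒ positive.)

Σ = (-138) + (-25.5) + (-111) + (-25) + (-60) + (-115) + (-48) = -522.5
Signed area = Σ/2 = -261.25 (negative ⇒ clockwise traversal).

-261.25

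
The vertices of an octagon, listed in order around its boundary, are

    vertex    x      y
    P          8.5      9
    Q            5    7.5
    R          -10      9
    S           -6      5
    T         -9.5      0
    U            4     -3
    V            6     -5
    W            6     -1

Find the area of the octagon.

151.625

Apply the surveyor's formula: 2A = Σ (x_i·y_{i+1} − x_{i+1}·y_i), indices taken mod 8.
Σ = (18.75) + (120) + (4) + (47.5) + (28.5) + (-2) + (24) + (62.5) = 303.25
Area = |Σ|/2 = 151.625.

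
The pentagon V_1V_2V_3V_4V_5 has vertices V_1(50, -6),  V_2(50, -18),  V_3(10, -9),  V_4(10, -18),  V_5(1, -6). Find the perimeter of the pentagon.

|V_1V_2| = √((0)² + (-12)²) = √144 = 12
|V_2V_3| = √((-40)² + (9)²) = √1681 = 41
|V_3V_4| = √((0)² + (-9)²) = √81 = 9
|V_4V_5| = √((-9)² + (12)²) = √225 = 15
|V_5V_1| = √((49)² + (0)²) = √2401 = 49
Perimeter = 12 + 41 + 9 + 15 + 49 = 126.

126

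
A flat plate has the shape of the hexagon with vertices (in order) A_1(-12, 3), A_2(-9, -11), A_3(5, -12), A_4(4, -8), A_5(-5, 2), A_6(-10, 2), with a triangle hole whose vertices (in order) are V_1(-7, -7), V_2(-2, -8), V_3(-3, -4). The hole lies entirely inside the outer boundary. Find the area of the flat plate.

141.5

Outer boundary:
Σ = (159) + (163) + (8) + (-32) + (10) + (-6) = 302
Area = |Σ|/2 = 151.
Hole:
Apply the shoelace (surveyor's) formula: 2A = Σ (x_i·y_{i+1} − x_{i+1}·y_i), indices taken mod 3.
Σ = (42) + (-16) + (-7) = 19
Area = |Σ|/2 = 9.5.
Net area = 151 − 9.5 = 141.5.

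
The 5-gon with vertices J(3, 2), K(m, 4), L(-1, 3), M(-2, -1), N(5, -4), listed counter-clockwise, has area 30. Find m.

Write out the shoelace sum; only the two edges meeting at K involve m:
2·Area = [(3·4 − m·2) + (m·3 − (-1)·4)] + 42
       = 1·m + 58 = 60
⇒ m = 2.

2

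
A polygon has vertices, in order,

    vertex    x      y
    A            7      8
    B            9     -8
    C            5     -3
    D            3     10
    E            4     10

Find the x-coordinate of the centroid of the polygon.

Apply the shoelace formula. First the cross-terms c_i = x_i·y_{i+1} − x_{i+1}·y_i:
  -128, 13, 59, -10, -38  ⇒  2A = -104, A = -52.
Then Σ (x_i + x_{i+1})·c_i = -1882, so x̄ = -1882 / (6·(-52)) = 941/156.

941/156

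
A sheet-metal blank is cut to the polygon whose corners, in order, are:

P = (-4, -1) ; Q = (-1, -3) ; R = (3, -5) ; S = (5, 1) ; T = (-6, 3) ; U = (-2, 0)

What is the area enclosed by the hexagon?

Cross-terms: 11, 14, 28, 21, 6, 2  ⇒  Σ = 82
Area = |Σ|/2 = 41.

41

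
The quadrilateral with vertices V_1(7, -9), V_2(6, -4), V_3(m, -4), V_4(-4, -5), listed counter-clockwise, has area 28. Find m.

1

Write out the shoelace sum; only the two edges meeting at V_3 involve m:
2·Area = [(6·(-4) − m·(-4)) + (m·(-5) − (-4)·(-4))] + 97
       = -1·m + 57 = 56
⇒ m = 1.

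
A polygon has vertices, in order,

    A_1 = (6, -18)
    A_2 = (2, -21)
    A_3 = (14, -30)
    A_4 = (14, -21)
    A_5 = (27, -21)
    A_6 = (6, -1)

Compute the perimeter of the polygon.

88

|A_1A_2| = √((-4)² + (-3)²) = √25 = 5
|A_2A_3| = √((12)² + (-9)²) = √225 = 15
|A_3A_4| = √((0)² + (9)²) = √81 = 9
|A_4A_5| = √((13)² + (0)²) = √169 = 13
|A_5A_6| = √((-21)² + (20)²) = √841 = 29
|A_6A_1| = √((0)² + (-17)²) = √289 = 17
Perimeter = 5 + 15 + 9 + 13 + 29 + 17 = 88.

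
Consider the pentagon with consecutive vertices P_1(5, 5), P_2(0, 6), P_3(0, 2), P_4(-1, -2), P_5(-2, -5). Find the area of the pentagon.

Σ = (30) + (0) + (2) + (1) + (15) = 48
Area = |Σ|/2 = 24.

24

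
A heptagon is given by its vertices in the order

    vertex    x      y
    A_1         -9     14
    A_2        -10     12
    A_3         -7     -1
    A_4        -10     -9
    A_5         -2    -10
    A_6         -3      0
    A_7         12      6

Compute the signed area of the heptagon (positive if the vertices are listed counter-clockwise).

Cross-terms: 32, 94, 53, 82, -30, -18, 222  ⇒  Σ = 435
Signed area = Σ/2 = 217.5 (positive ⇒ counter-clockwise traversal).

217.5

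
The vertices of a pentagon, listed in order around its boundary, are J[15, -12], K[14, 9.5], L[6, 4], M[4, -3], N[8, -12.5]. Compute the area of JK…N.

170.5

Σ = (310.5) + (-1) + (-34) + (-26) + (91.5) = 341
Area = |Σ|/2 = 170.5.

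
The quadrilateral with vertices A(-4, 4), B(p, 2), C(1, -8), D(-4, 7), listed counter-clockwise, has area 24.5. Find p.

-6

The doubled signed area Σ (x_i y_{i+1} − x_{i+1} y_i) is linear in p.
With p=0 it equals -23; the coefficient of p is -12 (from the two edges through B).
So -12·p + -23 = 2·24.5 = 49 ⇒ p = -6.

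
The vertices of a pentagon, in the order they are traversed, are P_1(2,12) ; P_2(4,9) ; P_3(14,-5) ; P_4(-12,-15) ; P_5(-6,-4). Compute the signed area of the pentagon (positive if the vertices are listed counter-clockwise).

Apply the shoelace (surveyor's) formula: 2A = Σ (x_i·y_{i+1} − x_{i+1}·y_i), indices taken mod 5.
Cross-terms: -30, -146, -270, -42, -64  ⇒  Σ = -552
Signed area = Σ/2 = -276 (negative ⇒ clockwise traversal).

-276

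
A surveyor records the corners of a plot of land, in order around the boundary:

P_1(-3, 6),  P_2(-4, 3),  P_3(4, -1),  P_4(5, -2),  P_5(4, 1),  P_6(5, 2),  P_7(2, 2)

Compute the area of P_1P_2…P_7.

Σ = (15) + (-8) + (-3) + (13) + (3) + (6) + (18) = 44
Area = |Σ|/2 = 22.

22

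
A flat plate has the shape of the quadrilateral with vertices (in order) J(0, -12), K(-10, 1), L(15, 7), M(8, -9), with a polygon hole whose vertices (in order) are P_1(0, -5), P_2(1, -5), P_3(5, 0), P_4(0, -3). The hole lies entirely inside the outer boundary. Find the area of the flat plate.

Outer boundary:
Σ = (-120) + (-85) + (-191) + (-96) = -492
Area = |Σ|/2 = 246.
Hole:
Apply the shoelace (surveyor's) formula: 2A = Σ (x_i·y_{i+1} − x_{i+1}·y_i), indices taken mod 4.
P_1→P_2: (0)(-5) − (1)(-5) = 5
P_2→P_3: (1)(0) − (5)(-5) = 25
P_3→P_4: (5)(-3) − (0)(0) = -15
P_4→P_1: (0)(-5) − (0)(-3) = 0
Σ = 15
Area = |Σ|/2 = 7.5.
Net area = 246 − 7.5 = 238.5.

238.5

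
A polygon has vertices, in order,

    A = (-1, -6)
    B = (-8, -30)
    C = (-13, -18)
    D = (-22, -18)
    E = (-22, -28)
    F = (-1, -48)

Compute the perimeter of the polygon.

128

|AB| = √((-7)² + (-24)²) = √625 = 25
|BC| = √((-5)² + (12)²) = √169 = 13
|CD| = √((-9)² + (0)²) = √81 = 9
|DE| = √((0)² + (-10)²) = √100 = 10
|EF| = √((21)² + (-20)²) = √841 = 29
|FA| = √((0)² + (42)²) = √1764 = 42
Perimeter = 25 + 13 + 9 + 10 + 29 + 42 = 128.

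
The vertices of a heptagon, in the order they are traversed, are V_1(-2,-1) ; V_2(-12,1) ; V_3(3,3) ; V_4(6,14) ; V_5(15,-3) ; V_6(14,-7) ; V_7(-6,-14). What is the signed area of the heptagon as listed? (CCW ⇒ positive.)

-290

Cross-terms: -14, -39, 24, -228, -63, -238, -22  ⇒  Σ = -580
Signed area = Σ/2 = -290 (negative ⇒ clockwise traversal).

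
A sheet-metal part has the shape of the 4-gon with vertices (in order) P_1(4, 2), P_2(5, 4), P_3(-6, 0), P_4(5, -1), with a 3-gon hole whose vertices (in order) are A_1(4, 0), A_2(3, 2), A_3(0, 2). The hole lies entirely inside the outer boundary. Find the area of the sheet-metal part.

Outer boundary:
Cross-terms: 6, 24, 6, 14  ⇒  Σ = 50
Area = |Σ|/2 = 25.
Hole:
Apply the surveyor's formula: 2A = Σ (x_i·y_{i+1} − x_{i+1}·y_i), indices taken mod 3.
Σ = (8) + (6) + (-8) = 6
Area = |Σ|/2 = 3.
Net area = 25 − 3 = 22.

22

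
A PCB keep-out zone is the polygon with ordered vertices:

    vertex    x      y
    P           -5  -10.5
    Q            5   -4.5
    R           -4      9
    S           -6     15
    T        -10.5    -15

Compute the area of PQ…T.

189.375

Apply Gauss's area formula: 2A = Σ (x_i·y_{i+1} − x_{i+1}·y_i), indices taken mod 5.
Σ = (75) + (27) + (-6) + (247.5) + (35.25) = 378.75
Area = |Σ|/2 = 189.375.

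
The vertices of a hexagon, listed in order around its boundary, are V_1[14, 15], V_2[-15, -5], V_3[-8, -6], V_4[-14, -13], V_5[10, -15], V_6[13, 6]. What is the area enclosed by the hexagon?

465.5

Σ = (155) + (50) + (20) + (340) + (255) + (111) = 931
Area = |Σ|/2 = 465.5.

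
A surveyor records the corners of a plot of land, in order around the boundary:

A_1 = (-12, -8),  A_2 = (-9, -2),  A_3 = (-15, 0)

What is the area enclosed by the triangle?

Apply Gauss's area formula: 2A = Σ (x_i·y_{i+1} − x_{i+1}·y_i), indices taken mod 3.
Cross-terms: -48, -30, 120  ⇒  Σ = 42
Area = |Σ|/2 = 21.

21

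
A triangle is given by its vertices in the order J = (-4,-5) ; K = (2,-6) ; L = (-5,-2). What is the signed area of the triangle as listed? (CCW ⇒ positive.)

Apply the shoelace (surveyor's) formula: 2A = Σ (x_i·y_{i+1} − x_{i+1}·y_i), indices taken mod 3.
Σ = (34) + (-34) + (17) = 17
Signed area = Σ/2 = 8.5 (positive ⇒ counter-clockwise traversal).

8.5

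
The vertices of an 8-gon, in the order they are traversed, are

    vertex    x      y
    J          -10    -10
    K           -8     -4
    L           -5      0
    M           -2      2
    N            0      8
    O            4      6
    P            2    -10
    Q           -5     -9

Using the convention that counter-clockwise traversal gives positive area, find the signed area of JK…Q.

-139

Σ = (-40) + (-20) + (-10) + (-16) + (-32) + (-52) + (-68) + (-40) = -278
Signed area = Σ/2 = -139 (negative ⇒ clockwise traversal).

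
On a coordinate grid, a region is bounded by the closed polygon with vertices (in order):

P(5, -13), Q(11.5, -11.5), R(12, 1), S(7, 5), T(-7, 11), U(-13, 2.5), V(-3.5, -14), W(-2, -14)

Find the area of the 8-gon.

419.875

Σ = (92) + (149.5) + (53) + (112) + (125.5) + (190.75) + (21) + (96) = 839.75
Area = |Σ|/2 = 419.875.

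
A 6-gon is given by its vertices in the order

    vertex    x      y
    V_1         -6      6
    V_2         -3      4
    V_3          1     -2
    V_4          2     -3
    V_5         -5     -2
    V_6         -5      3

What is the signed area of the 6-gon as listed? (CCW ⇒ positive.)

-29.5

Apply the shoelace (surveyor's) formula: 2A = Σ (x_i·y_{i+1} − x_{i+1}·y_i), indices taken mod 6.
Cross-terms: -6, 2, 1, -19, -25, -12  ⇒  Σ = -59
Signed area = Σ/2 = -29.5 (negative ⇒ clockwise traversal).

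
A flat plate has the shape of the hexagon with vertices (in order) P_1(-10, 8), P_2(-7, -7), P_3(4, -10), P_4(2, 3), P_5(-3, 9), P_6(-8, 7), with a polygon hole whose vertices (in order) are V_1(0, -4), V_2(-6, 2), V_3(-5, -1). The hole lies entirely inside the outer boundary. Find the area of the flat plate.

Outer boundary:
Apply the shoelace formula: 2A = Σ (x_i·y_{i+1} − x_{i+1}·y_i), indices taken mod 6.
Σ = (126) + (98) + (32) + (27) + (51) + (6) = 340
Area = |Σ|/2 = 170.
Hole:
Cross-terms: -24, 16, 20  ⇒  Σ = 12
Area = |Σ|/2 = 6.
Net area = 170 − 6 = 164.

164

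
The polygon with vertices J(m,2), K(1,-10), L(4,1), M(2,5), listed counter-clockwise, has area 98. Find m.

-9

The doubled signed area Σ (x_i y_{i+1} − x_{i+1} y_i) is linear in m.
With m=0 it equals 61; the coefficient of m is -15 (from the two edges through J).
So -15·m + 61 = 2·98 = 196 ⇒ m = -9.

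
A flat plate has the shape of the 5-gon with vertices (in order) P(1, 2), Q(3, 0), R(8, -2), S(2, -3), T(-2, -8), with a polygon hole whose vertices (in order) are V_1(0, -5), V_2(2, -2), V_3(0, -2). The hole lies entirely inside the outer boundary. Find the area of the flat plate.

Outer boundary:
Apply Gauss's area formula: 2A = Σ (x_i·y_{i+1} − x_{i+1}·y_i), indices taken mod 5.
Σ = (-6) + (-6) + (-20) + (-22) + (4) = -50
Area = |Σ|/2 = 25.
Hole:
Apply the shoelace (surveyor's) formula: 2A = Σ (x_i·y_{i+1} − x_{i+1}·y_i), indices taken mod 3.
V_1→V_2: (0)(-2) − (2)(-5) = 10
V_2→V_3: (2)(-2) − (0)(-2) = -4
V_3→V_1: (0)(-5) − (0)(-2) = 0
Σ = 6
Area = |Σ|/2 = 3.
Net area = 25 − 3 = 22.

22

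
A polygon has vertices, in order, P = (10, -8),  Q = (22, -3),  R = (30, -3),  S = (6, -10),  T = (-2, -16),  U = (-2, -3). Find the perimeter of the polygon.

|PQ| = √((12)² + (5)²) = √169 = 13
|QR| = √((8)² + (0)²) = √64 = 8
|RS| = √((-24)² + (-7)²) = √625 = 25
|ST| = √((-8)² + (-6)²) = √100 = 10
|TU| = √((0)² + (13)²) = √169 = 13
|UP| = √((12)² + (-5)²) = √169 = 13
Perimeter = 13 + 8 + 25 + 10 + 13 + 13 = 82.

82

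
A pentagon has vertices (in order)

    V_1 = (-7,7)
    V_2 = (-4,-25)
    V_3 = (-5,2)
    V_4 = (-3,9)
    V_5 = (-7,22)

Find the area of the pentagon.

Apply the shoelace (surveyor's) formula: 2A = Σ (x_i·y_{i+1} − x_{i+1}·y_i), indices taken mod 5.
Σ = (203) + (-133) + (-39) + (-3) + (105) = 133
Area = |Σ|/2 = 66.5.

66.5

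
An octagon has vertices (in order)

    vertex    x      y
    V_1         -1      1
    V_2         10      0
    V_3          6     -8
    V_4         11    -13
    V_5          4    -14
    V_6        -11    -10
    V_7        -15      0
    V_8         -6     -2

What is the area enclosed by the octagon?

Apply Gauss's area formula: 2A = Σ (x_i·y_{i+1} − x_{i+1}·y_i), indices taken mod 8.
V_1→V_2: (-1)(0) − (10)(1) = -10
V_2→V_3: (10)(-8) − (6)(0) = -80
V_3→V_4: (6)(-13) − (11)(-8) = 10
V_4→V_5: (11)(-14) − (4)(-13) = -102
V_5→V_6: (4)(-10) − (-11)(-14) = -194
V_6→V_7: (-11)(0) − (-15)(-10) = -150
V_7→V_8: (-15)(-2) − (-6)(0) = 30
V_8→V_1: (-6)(1) − (-1)(-2) = -8
Σ = -504
Area = |Σ|/2 = 252.

252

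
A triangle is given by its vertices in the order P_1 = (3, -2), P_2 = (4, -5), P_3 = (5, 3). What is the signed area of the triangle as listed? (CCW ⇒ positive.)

5.5

Apply the shoelace (surveyor's) formula: 2A = Σ (x_i·y_{i+1} − x_{i+1}·y_i), indices taken mod 3.
P_1→P_2: (3)(-5) − (4)(-2) = -7
P_2→P_3: (4)(3) − (5)(-5) = 37
P_3→P_1: (5)(-2) − (3)(3) = -19
Σ = 11
Signed area = Σ/2 = 5.5 (positive ⇒ counter-clockwise traversal).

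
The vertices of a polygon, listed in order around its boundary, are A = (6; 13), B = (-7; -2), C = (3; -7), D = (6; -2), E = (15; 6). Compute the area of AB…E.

Apply the surveyor's formula: 2A = Σ (x_i·y_{i+1} − x_{i+1}·y_i), indices taken mod 5.
A→B: (6)(-2) − (-7)(13) = 79
B→C: (-7)(-7) − (3)(-2) = 55
C→D: (3)(-2) − (6)(-7) = 36
D→E: (6)(6) − (15)(-2) = 66
E→A: (15)(13) − (6)(6) = 159
Σ = 395
Area = |Σ|/2 = 197.5.

197.5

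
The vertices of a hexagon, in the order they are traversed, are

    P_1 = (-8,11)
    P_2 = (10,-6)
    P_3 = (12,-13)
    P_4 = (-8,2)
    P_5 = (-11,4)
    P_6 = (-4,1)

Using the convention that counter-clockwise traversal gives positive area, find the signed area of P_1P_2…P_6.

-120.5

P_1→P_2: (-8)(-6) − (10)(11) = -62
P_2→P_3: (10)(-13) − (12)(-6) = -58
P_3→P_4: (12)(2) − (-8)(-13) = -80
P_4→P_5: (-8)(4) − (-11)(2) = -10
P_5→P_6: (-11)(1) − (-4)(4) = 5
P_6→P_1: (-4)(11) − (-8)(1) = -36
Σ = -241
Signed area = Σ/2 = -120.5 (negative ⇒ clockwise traversal).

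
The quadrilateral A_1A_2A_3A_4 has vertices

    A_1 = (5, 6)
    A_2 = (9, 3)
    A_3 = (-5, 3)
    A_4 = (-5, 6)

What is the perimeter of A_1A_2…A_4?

32

|A_1A_2| = √((4)² + (-3)²) = √25 = 5
|A_2A_3| = √((-14)² + (0)²) = √196 = 14
|A_3A_4| = √((0)² + (3)²) = √9 = 3
|A_4A_1| = √((10)² + (0)²) = √100 = 10
Perimeter = 5 + 14 + 3 + 10 = 32.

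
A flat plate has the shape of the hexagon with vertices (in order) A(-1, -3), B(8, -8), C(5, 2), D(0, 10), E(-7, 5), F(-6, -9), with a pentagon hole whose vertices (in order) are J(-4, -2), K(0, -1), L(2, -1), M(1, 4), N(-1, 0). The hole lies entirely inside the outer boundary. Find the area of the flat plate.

144.5

Outer boundary:
Cross-terms: 32, 56, 50, 70, 93, 9  ⇒  Σ = 310
Area = |Σ|/2 = 155.
Hole:
Apply Gauss's area formula: 2A = Σ (x_i·y_{i+1} − x_{i+1}·y_i), indices taken mod 5.
Σ = (4) + (2) + (9) + (4) + (2) = 21
Area = |Σ|/2 = 10.5.
Net area = 155 − 10.5 = 144.5.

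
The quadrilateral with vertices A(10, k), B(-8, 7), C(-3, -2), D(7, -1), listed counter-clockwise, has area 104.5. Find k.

Write out the shoelace sum; only the two edges meeting at A involve k:
2·Area = [(7·k − 10·(-1)) + (10·7 − (-8)·k)] + 54
       = 15·k + 134 = 209
⇒ k = 5.

5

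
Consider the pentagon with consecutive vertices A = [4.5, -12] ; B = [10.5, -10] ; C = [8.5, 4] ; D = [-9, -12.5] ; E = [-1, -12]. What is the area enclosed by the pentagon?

Cross-terms: 81, 127, -70.25, 95.5, 66  ⇒  Σ = 299.25
Area = |Σ|/2 = 149.625.

149.625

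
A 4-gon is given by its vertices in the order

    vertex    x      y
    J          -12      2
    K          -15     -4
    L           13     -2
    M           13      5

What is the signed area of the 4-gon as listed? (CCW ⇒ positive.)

168.5

Cross-terms: 78, 82, 91, 86  ⇒  Σ = 337
Signed area = Σ/2 = 168.5 (positive ⇒ counter-clockwise traversal).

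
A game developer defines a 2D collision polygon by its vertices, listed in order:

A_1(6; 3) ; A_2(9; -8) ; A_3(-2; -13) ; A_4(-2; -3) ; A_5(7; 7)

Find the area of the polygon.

121

Apply Gauss's area formula: 2A = Σ (x_i·y_{i+1} − x_{i+1}·y_i), indices taken mod 5.
Σ = (-75) + (-133) + (-20) + (7) + (-21) = -242
Area = |Σ|/2 = 121.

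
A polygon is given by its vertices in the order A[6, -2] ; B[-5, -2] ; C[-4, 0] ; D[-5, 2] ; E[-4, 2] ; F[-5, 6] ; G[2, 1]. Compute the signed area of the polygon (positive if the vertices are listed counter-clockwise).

Σ = (-22) + (-8) + (-8) + (-2) + (-14) + (-17) + (-10) = -81
Signed area = Σ/2 = -40.5 (negative ⇒ clockwise traversal).

-40.5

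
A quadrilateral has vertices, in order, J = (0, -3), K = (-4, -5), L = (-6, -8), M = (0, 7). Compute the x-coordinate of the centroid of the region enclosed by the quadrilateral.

Apply the surveyor's formula. First the cross-terms c_i = x_i·y_{i+1} − x_{i+1}·y_i:
  -12, 2, -42, 0  ⇒  2A = -52, A = -26.
Then Σ (x_i + x_{i+1})·c_i = 280, so x̄ = 280 / (6·(-26)) = -70/39.

-70/39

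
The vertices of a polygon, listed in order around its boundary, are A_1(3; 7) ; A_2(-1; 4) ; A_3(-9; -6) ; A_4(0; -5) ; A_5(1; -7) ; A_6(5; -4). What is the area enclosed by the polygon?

Apply the surveyor's formula: 2A = Σ (x_i·y_{i+1} − x_{i+1}·y_i), indices taken mod 6.
Σ = (19) + (42) + (45) + (5) + (31) + (47) = 189
Area = |Σ|/2 = 94.5.

94.5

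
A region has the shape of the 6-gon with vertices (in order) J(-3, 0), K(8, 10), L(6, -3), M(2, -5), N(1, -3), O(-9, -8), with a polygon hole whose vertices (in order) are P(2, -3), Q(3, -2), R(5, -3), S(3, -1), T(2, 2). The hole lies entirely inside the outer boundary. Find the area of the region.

Outer boundary:
Apply the surveyor's formula: 2A = Σ (x_i·y_{i+1} − x_{i+1}·y_i), indices taken mod 6.
Cross-terms: -30, -84, -24, -1, -35, -24  ⇒  Σ = -198
Area = |Σ|/2 = 99.
Hole:
Apply the surveyor's formula: 2A = Σ (x_i·y_{i+1} − x_{i+1}·y_i), indices taken mod 5.
P→Q: (2)(-2) − (3)(-3) = 5
Q→R: (3)(-3) − (5)(-2) = 1
R→S: (5)(-1) − (3)(-3) = 4
S→T: (3)(2) − (2)(-1) = 8
T→P: (2)(-3) − (2)(2) = -10
Σ = 8
Area = |Σ|/2 = 4.
Net area = 99 − 4 = 95.

95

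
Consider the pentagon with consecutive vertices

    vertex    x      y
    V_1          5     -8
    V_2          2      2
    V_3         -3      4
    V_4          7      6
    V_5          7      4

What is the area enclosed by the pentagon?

48

Apply the shoelace formula: 2A = Σ (x_i·y_{i+1} − x_{i+1}·y_i), indices taken mod 5.
Σ = (26) + (14) + (-46) + (-14) + (-76) = -96
Area = |Σ|/2 = 48.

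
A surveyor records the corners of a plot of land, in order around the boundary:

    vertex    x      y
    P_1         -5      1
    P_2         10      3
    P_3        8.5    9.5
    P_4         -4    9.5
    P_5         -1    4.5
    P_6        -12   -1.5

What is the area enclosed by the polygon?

Apply the surveyor's formula: 2A = Σ (x_i·y_{i+1} − x_{i+1}·y_i), indices taken mod 6.
Σ = (-25) + (69.5) + (118.75) + (-8.5) + (55.5) + (-19.5) = 190.75
Area = |Σ|/2 = 95.375.

95.375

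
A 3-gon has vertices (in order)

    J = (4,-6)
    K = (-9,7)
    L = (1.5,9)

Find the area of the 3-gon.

Cross-terms: -26, -91.5, -45  ⇒  Σ = -162.5
Area = |Σ|/2 = 81.25.

81.25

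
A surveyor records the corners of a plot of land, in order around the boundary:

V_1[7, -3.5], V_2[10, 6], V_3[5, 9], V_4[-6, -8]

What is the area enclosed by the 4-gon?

114

Σ = (77) + (60) + (14) + (77) = 228
Area = |Σ|/2 = 114.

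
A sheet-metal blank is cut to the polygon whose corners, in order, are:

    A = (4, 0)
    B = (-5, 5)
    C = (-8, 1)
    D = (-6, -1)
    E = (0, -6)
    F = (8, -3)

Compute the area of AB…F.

82.5

Σ = (20) + (35) + (14) + (36) + (48) + (12) = 165
Area = |Σ|/2 = 82.5.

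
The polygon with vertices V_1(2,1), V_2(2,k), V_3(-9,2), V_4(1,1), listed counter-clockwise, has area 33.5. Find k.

7

The doubled signed area Σ (x_i y_{i+1} − x_{i+1} y_i) is linear in k.
With k=0 it equals -10; the coefficient of k is 11 (from the two edges through V_2).
So 11·k + -10 = 2·33.5 = 67 ⇒ k = 7.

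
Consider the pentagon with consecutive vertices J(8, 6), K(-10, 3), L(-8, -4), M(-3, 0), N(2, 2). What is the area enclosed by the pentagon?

Apply the surveyor's formula: 2A = Σ (x_i·y_{i+1} − x_{i+1}·y_i), indices taken mod 5.
Cross-terms: 84, 64, -12, -6, -4  ⇒  Σ = 126
Area = |Σ|/2 = 63.

63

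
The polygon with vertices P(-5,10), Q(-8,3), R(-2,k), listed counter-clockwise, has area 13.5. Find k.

8

Write out the shoelace sum; only the two edges meeting at R involve k:
2·Area = [((-8)·k − (-2)·3) + ((-2)·10 − (-5)·k)] + 65
       = -3·k + 51 = 27
⇒ k = 8.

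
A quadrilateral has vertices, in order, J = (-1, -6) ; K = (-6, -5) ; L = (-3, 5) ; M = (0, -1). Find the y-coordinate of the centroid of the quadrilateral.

Apply the shoelace formula. First the cross-terms c_i = x_i·y_{i+1} − x_{i+1}·y_i:
  -31, -45, 3, -1  ⇒  2A = -74, A = -37.
Then Σ (y_i + y_{i+1})·c_i = 360, so ȳ = 360 / (6·(-37)) = -60/37.

-60/37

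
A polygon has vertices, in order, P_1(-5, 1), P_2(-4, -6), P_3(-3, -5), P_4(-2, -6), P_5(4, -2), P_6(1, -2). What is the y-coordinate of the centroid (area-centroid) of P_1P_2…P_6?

Apply Gauss's area formula. First the cross-terms c_i = x_i·y_{i+1} − x_{i+1}·y_i:
  34, 2, 8, 28, -6, -9  ⇒  2A = 57, A = 28.5.
Then Σ (y_i + y_{i+1})·c_i = -471, so ȳ = -471 / (6·28.5) = -157/57.

-157/57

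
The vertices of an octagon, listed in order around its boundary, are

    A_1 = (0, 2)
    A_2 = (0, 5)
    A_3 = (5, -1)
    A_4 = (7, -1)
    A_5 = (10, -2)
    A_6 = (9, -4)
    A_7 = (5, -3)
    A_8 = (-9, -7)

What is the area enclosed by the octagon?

68

Cross-terms: 0, -25, 2, -4, -22, -7, -62, -18  ⇒  Σ = -136
Area = |Σ|/2 = 68.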